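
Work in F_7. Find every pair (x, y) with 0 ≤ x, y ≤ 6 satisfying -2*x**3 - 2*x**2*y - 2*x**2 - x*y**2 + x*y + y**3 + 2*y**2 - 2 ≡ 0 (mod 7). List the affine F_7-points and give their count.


Affine F_7-points: {(0, 2), (1, 4), (2, 4), (2, 6), (3, 5), (6, 4)}; count = 6.

For each of the 49 pairs (x, y) ∈ F_7², evaluate f(x, y) mod 7. Record the zeros.
  x = 0: [0↦5, 1↦1, 2↦0, 3↦1, 4↦3, 5↦5, 6↦6]  zeros at y ∈ {2}
  x = 1: [0↦1, 1↦2, 2↦4, 3↦6, 4↦0, 5↦6, 6↦2]  zeros at y ∈ {4}
  x = 2: [0↦2, 1↦4, 2↦5, 3↦4, 4↦0, 5↦6, 6↦0]  zeros at y ∈ {4, 6}
  x = 3: [0↦3, 1↦2, 2↦5, 3↦4, 4↦5, 5↦0, 6↦2]  zeros at y ∈ {5}
  x = 4: [0↦6, 1↦5, 2↦6, 3↦1, 4↦3, 5↦4, 6↦3]  zeros at y ∈ ∅
  x = 5: [0↦6, 1↦1, 2↦3, 3↦4, 4↦3, 5↦6, 6↦5]  zeros at y ∈ ∅
  x = 6: [0↦5, 1↦6, 2↦5, 3↦1, 4↦0, 5↦1, 6↦3]  zeros at y ∈ {4}
Collecting zeros: affine points = {(0, 2), (1, 4), (2, 4), (2, 6), (3, 5), (6, 4)}.
Total count |C(F_7)_aff| = 6.


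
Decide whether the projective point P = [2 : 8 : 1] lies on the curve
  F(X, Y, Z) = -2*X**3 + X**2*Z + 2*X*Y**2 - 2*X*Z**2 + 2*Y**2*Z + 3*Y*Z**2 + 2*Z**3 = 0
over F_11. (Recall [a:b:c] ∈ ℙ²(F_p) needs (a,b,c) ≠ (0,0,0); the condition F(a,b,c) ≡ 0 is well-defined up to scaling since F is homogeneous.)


F(2,8,1) ≡ 9 (mod 11); P is NOT on the curve.

Evaluate F(2, 8, 1) term-by-term (mod 11).
  -2*X**3 ↦ -2·8·1·1 = -16
  X**2*Z ↦ 1·4·1·1 = 4
  2*X*Y**2 ↦ 2·2·64·1 = 256
  -2*X*Z**2 ↦ -2·2·1·1 = -4
  2*Y**2*Z ↦ 2·1·64·1 = 128
  3*Y*Z**2 ↦ 3·1·8·1 = 24
  2*Z**3 ↦ 2·1·1·1 = 2
Sum: F(2, 8, 1) = (-16) + (4) + (256) + (-4) + (128) + (24) + (2) = 394.
Reducing mod 11: 394 ≡ 9 (mod 11).
Since F(a, b, c) ≡ 9 ≠ 0 (mod 11), P does NOT lie on the curve.


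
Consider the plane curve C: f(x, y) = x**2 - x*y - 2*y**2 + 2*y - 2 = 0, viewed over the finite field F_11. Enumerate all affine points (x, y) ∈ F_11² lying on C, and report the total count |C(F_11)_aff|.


Affine F_11-points: {(1, 8), (1, 9), (2, 1), (2, 10), (7, 6), (7, 8), (8, 9), (8, 10), (10, 1), (10, 6)}; count = 10.

For each of the 121 pairs (x, y) ∈ F_11², evaluate f(x, y) mod 11. Record the zeros.
  x = 0: [0↦9, 1↦9, 2↦5, 3↦8, 4↦7, 5↦2, 6↦4, 7↦2, 8↦7, 9↦8, 10↦5]  zeros at y ∈ ∅
  x = 1: [0↦10, 1↦9, 2↦4, 3↦6, 4↦4, 5↦9, 6↦10, 7↦7, 8↦0, 9↦0, 10↦7]  zeros at y ∈ {8, 9}
  x = 2: [0↦2, 1↦0, 2↦5, 3↦6, 4↦3, 5↦7, 6↦7, 7↦3, 8↦6, 9↦5, 10↦0]  zeros at y ∈ {1, 10}
  x = 3: [0↦7, 1↦4, 2↦8, 3↦8, 4↦4, 5↦7, 6↦6, 7↦1, 8↦3, 9↦1, 10↦6]  zeros at y ∈ ∅
  x = 4: [0↦3, 1↦10, 2↦2, 3↦1, 4↦7, 5↦9, 6↦7, 7↦1, 8↦2, 9↦10, 10↦3]  zeros at y ∈ ∅
  x = 5: [0↦1, 1↦7, 2↦9, 3↦7, 4↦1, 5↦2, 6↦10, 7↦3, 8↦3, 9↦10, 10↦2]  zeros at y ∈ ∅
  x = 6: [0↦1, 1↦6, 2↦7, 3↦4, 4↦8, 5↦8, 6↦4, 7↦7, 8↦6, 9↦1, 10↦3]  zeros at y ∈ ∅
  x = 7: [0↦3, 1↦7, 2↦7, 3↦3, 4↦6, 5↦5, 6↦0, 7↦2, 8↦0, 9↦5, 10↦6]  zeros at y ∈ {6, 8}
  x = 8: [0↦7, 1↦10, 2↦9, 3↦4, 4↦6, 5↦4, 6↦9, 7↦10, 8↦7, 9↦0, 10↦0]  zeros at y ∈ {9, 10}
  x = 9: [0↦2, 1↦4, 2↦2, 3↦7, 4↦8, 5↦5, 6↦9, 7↦9, 8↦5, 9↦8, 10↦7]  zeros at y ∈ ∅
  x = 10: [0↦10, 1↦0, 2↦8, 3↦1, 4↦1, 5↦8, 6↦0, 7↦10, 8↦5, 9↦7, 10↦5]  zeros at y ∈ {1, 6}
Collecting zeros: affine points = {(1, 8), (1, 9), (2, 1), (2, 10), (7, 6), (7, 8), (8, 9), (8, 10), (10, 1), (10, 6)}.
Total count |C(F_11)_aff| = 10.


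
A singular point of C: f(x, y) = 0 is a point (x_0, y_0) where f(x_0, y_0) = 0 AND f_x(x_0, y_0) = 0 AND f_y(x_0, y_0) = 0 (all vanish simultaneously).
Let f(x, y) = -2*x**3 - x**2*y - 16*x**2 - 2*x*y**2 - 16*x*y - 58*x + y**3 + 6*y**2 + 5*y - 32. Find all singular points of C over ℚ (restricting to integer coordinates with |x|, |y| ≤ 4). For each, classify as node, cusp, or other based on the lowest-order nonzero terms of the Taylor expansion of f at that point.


Singular points: {(-2, -3)}; classification: node.

Compute partial derivatives:
  f_x = -6*x**2 - 2*x*y - 32*x - 2*y**2 - 16*y - 58.
  f_y = -x**2 - 4*x*y - 16*x + 3*y**2 + 12*y + 5.
Scan x_0 ∈ {−4, ..., 4}. For each x_0, f_y(x_0, y) is a polynomial in y; find its integer roots y ∈ {−4, ..., 4}, then test f_x and f at those candidates.
  x = -4: f_y(-4, y) = 3*y**2 + 28*y + 53; no integer root y with |y| ≤ 4.
  x = -3: f_y(-3, y) = 3*y**2 + 24*y + 44; no integer root y with |y| ≤ 4.
  x = -2: f_y(-2, y) = 3*y**2 + 20*y + 33; vanishes at y ∈ {-3}. (-2, -3): f_x = 0, f = 0 — SINGULAR.
  x = -1: f_y(-1, y) = 3*y**2 + 16*y + 20; vanishes at y ∈ {-2}. (-1, -2): f_x = -12 ≠ 0.
  x = 0: f_y(0, y) = 3*y**2 + 12*y + 5; no integer root y with |y| ≤ 4.
  x = 1: f_y(1, y) = 3*y**2 + 8*y - 12; no integer root y with |y| ≤ 4.
  x = 2: f_y(2, y) = 3*y**2 + 4*y - 31; no integer root y with |y| ≤ 4.
  x = 3: f_y(3, y) = 3*y**2 - 52; no integer root y with |y| ≤ 4.
  x = 4: f_y(4, y) = 3*y**2 - 4*y - 75; no integer root y with |y| ≤ 4.
Only singular point on the grid: (-2, -3).
Classify: substitute x = -2 + u, y = -3 + v and expand: f = -2*u**3 - u**2*v - u**2 - 2*u*v**2 + v**3 + v**2.
No constant or linear terms (consistent with a singular point). Quadratic part: -u**2 + v**2. Cubic part: -2*u**3 - u**2*v - 2*u*v**2 + v**3.
The quadratic part v**2 - u**2 = (v − u)(v + u) splits into two distinct linear factors, so there are two distinct tangent lines y − -3 = ±(x − -2) — this is a node (ordinary double point).
Classification: node.


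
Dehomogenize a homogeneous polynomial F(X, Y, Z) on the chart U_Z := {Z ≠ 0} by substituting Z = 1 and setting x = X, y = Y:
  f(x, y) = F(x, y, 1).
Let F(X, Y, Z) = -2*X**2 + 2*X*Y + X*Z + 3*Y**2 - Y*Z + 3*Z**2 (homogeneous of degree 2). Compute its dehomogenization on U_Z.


f(x, y) = -2*x**2 + 2*x*y + x + 3*y**2 - y + 3

On U_Z we set Z = 1. Each monomial c·X^i·Y^j·Z^k in F becomes c·x^i·y^j·1^k = c·x^i·y^j.
Substituting Z = 1: F(X, Y, 1) = -2*x**2 + 2*x*y + x + 3*y**2 - y + 3.
Note: deg(f) ≤ deg(F) = 2; strict inequality happens when F is divisible by Z (lost terms).


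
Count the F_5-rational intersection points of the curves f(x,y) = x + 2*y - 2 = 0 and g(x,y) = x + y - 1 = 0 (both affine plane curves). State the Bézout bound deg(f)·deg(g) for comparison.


Common zeros: {(0, 1)}; count = 1; Bézout bound = 1.

deg(f) = 1, deg(g) = 1, so Bézout bound = 1.
Scan x ∈ F_5. For each x, list the y ∈ F_5 with f(x, y) ≡ 0 and those with g(x, y) ≡ 0 (mod 5); the common zeros in that column are the intersection.
  x = 0: f ≡ 0 at y ∈ {1}; g ≡ 0 at y ∈ {1}; common: {1}.
  x = 1: f ≡ 0 at y ∈ {3}; g ≡ 0 at y ∈ {0}; common: ∅.
  x = 2: f ≡ 0 at y ∈ {0}; g ≡ 0 at y ∈ {4}; common: ∅.
  x = 3: f ≡ 0 at y ∈ {2}; g ≡ 0 at y ∈ {3}; common: ∅.
  x = 4: f ≡ 0 at y ∈ {4}; g ≡ 0 at y ∈ {2}; common: ∅.
Collecting: common zeros = {(0, 1)}, so the count is 1.
Comparison with the Bézout bound: 1 ≤ 1 = deg(f)·deg(g), as expected for curves with no common component (the bound is attained).


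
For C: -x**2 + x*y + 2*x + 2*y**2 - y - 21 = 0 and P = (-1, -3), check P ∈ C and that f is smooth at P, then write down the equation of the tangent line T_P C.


Tangent line at P: x - 14*y - 41 = 0.

Step 1: f(-1, -3) = 0, so P lies on C.
Step 2: partial derivatives
  f_x(x, y) = -2*x + y + 2, f_y(x, y) = x + 4*y - 1.
  f_x(P) = 1, f_y(P) = -14 (gradient nonzero, so P is smooth).
Step 3: tangent line at P: 1·(x − -1) + -14·(y − -3) = 0.
Expanding: x - 14*y - 41 = 0.


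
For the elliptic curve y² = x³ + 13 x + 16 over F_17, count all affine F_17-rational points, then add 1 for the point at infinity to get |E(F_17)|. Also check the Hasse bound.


Affine points = {(0, 4), (0, 13), (1, 8), (1, 9), (2, 4), (2, 13), (4, 8), (4, 9), (5, 6), (5, 11), (6, 2), (6, 15), (7, 5), (7, 12), (12, 8), (12, 9), (13, 6), (13, 11), (14, 1), (14, 16), (15, 4), (15, 13), (16, 6), (16, 11)}; affine count = 24; |E(F_17)| = 25.

Discriminant check: Δ ∝ 4a³ + 27b² = 4·13³ + 27·16² = 4·2197 + 27·256 ≡ 9 (mod 17). Nonzero ⇒ E is nonsingular.
For each x ∈ F_17, compute rhs = x³ + 13·x + 16 mod 17, then count y ∈ F_17 with y² ≡ rhs.
  x = 0: rhs = 16, matching y values: 4, 13 (2 points).
  x = 1: rhs = 13, matching y values: 8, 9 (2 points).
  x = 2: rhs = 16, matching y values: 4, 13 (2 points).
  x = 3: rhs = 14, matching y values: none (0 points).
  x = 4: rhs = 13, matching y values: 8, 9 (2 points).
  x = 5: rhs = 2, matching y values: 6, 11 (2 points).
  x = 6: rhs = 4, matching y values: 2, 15 (2 points).
  x = 7: rhs = 8, matching y values: 5, 12 (2 points).
  x = 8: rhs = 3, matching y values: none (0 points).
  x = 9: rhs = 12, matching y values: none (0 points).
  x = 10: rhs = 7, matching y values: none (0 points).
  x = 11: rhs = 11, matching y values: none (0 points).
  x = 12: rhs = 13, matching y values: 8, 9 (2 points).
  x = 13: rhs = 2, matching y values: 6, 11 (2 points).
  x = 14: rhs = 1, matching y values: 1, 16 (2 points).
  x = 15: rhs = 16, matching y values: 4, 13 (2 points).
  x = 16: rhs = 2, matching y values: 6, 11 (2 points).
Total affine count: 24.
Full point count |E(F_17)| = 24 + 1 = 25.
Hasse bound: |25 − (17+1)| = |7| = 7 ≤ 2√17 ≈ 8.2462 ✓.


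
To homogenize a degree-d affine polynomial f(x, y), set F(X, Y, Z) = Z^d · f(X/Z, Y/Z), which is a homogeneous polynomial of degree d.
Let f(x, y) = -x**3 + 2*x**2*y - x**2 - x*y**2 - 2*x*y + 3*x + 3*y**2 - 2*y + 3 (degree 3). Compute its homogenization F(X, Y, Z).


F(X, Y, Z) = -X**3 + 2*X**2*Y - X**2*Z - X*Y**2 - 2*X*Y*Z + 3*X*Z**2 + 3*Y**2*Z - 2*Y*Z**2 + 3*Z**3

deg(f) = 3.
Substitute x = X/Z, y = Y/Z into f, then multiply by Z^3.
  monomial -1·x^3·y^0 ↦ -1·X^3·Y^0·Z^0.
  monomial 2·x^2·y^1 ↦ 2·X^2·Y^1·Z^0.
  monomial -1·x^2·y^0 ↦ -1·X^2·Y^0·Z^1.
  monomial -1·x^1·y^2 ↦ -1·X^1·Y^2·Z^0.
  monomial -2·x^1·y^1 ↦ -2·X^1·Y^1·Z^1.
  monomial 3·x^1·y^0 ↦ 3·X^1·Y^0·Z^2.
  monomial 3·x^0·y^2 ↦ 3·X^0·Y^2·Z^1.
  monomial -2·x^0·y^1 ↦ -2·X^0·Y^1·Z^2.
  monomial 3·x^0·y^0 ↦ 3·X^0·Y^0·Z^3.
Collecting: F(X, Y, Z) = -X**3 + 2*X**2*Y - X**2*Z - X*Y**2 - 2*X*Y*Z + 3*X*Z**2 + 3*Y**2*Z - 2*Y*Z**2 + 3*Z**3.


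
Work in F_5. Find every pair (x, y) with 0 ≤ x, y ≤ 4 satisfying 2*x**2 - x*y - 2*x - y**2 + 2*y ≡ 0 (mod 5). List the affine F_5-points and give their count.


Affine F_5-points: {(0, 0), (0, 2), (1, 0), (1, 1), (2, 2), (2, 3), (3, 1), (3, 3), (4, 4)}; count = 9.

For each of the 25 pairs (x, y) ∈ F_5², evaluate f(x, y) mod 5. Record the zeros.
  x = 0: [0↦0, 1↦1, 2↦0, 3↦2, 4↦2]  zeros at y ∈ {0, 2}
  x = 1: [0↦0, 1↦0, 2↦3, 3↦4, 4↦3]  zeros at y ∈ {0, 1}
  x = 2: [0↦4, 1↦3, 2↦0, 3↦0, 4↦3]  zeros at y ∈ {2, 3}
  x = 3: [0↦2, 1↦0, 2↦1, 3↦0, 4↦2]  zeros at y ∈ {1, 3}
  x = 4: [0↦4, 1↦1, 2↦1, 3↦4, 4↦0]  zeros at y ∈ {4}
Collecting zeros: affine points = {(0, 0), (0, 2), (1, 0), (1, 1), (2, 2), (2, 3), (3, 1), (3, 3), (4, 4)}.
Total count |C(F_5)_aff| = 9.


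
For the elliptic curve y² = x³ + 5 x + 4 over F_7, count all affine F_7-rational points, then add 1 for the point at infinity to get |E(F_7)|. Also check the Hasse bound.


Affine points = {(0, 2), (0, 5), (2, 1), (2, 6), (3, 2), (3, 5), (4, 2), (4, 5), (5, 0)}; affine count = 9; |E(F_7)| = 10.

Discriminant check: Δ ∝ 4a³ + 27b² = 4·5³ + 27·4² = 4·125 + 27·16 ≡ 1 (mod 7). Nonzero ⇒ E is nonsingular.
For each x ∈ F_7, compute rhs = x³ + 5·x + 4 mod 7, then count y ∈ F_7 with y² ≡ rhs.
  x = 0: rhs = 4, matching y values: 2, 5 (2 points).
  x = 1: rhs = 3, matching y values: none (0 points).
  x = 2: rhs = 1, matching y values: 1, 6 (2 points).
  x = 3: rhs = 4, matching y values: 2, 5 (2 points).
  x = 4: rhs = 4, matching y values: 2, 5 (2 points).
  x = 5: rhs = 0, matching y values: 0 (1 points).
  x = 6: rhs = 5, matching y values: none (0 points).
Total affine count: 9.
Full point count |E(F_7)| = 9 + 1 = 10.
Hasse bound: |10 − (7+1)| = |2| = 2 ≤ 2√7 ≈ 5.2915 ✓.


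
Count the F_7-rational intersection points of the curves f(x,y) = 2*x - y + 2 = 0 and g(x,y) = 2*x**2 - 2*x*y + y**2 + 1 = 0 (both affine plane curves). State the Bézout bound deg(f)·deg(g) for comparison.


Common zeros: {(2, 6), (3, 1)}; count = 2; Bézout bound = 2.

deg(f) = 1, deg(g) = 2, so Bézout bound = 2.
Scan x ∈ F_7. For each x, list the y ∈ F_7 with f(x, y) ≡ 0 and those with g(x, y) ≡ 0 (mod 7); the common zeros in that column are the intersection.
  x = 0: f ≡ 0 at y ∈ {2}; g ≡ 0 at y ∈ ∅; common: ∅.
  x = 1: f ≡ 0 at y ∈ {4}; g ≡ 0 at y ∈ ∅; common: ∅.
  x = 2: f ≡ 0 at y ∈ {6}; g ≡ 0 at y ∈ {5, 6}; common: {6}.
  x = 3: f ≡ 0 at y ∈ {1}; g ≡ 0 at y ∈ {1, 5}; common: {1}.
  x = 4: f ≡ 0 at y ∈ {3}; g ≡ 0 at y ∈ {2, 6}; common: ∅.
  x = 5: f ≡ 0 at y ∈ {5}; g ≡ 0 at y ∈ {1, 2}; common: ∅.
  x = 6: f ≡ 0 at y ∈ {0}; g ≡ 0 at y ∈ ∅; common: ∅.
Collecting: common zeros = {(2, 6), (3, 1)}, so the count is 2.
Comparison with the Bézout bound: 2 ≤ 2 = deg(f)·deg(g), as expected for curves with no common component (the bound is attained).


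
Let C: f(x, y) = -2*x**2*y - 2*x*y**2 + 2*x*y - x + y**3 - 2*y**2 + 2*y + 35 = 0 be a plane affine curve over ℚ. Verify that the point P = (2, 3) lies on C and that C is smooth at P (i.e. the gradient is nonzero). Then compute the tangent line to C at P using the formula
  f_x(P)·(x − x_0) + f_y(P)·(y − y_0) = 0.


Tangent line at P: -37*x - 11*y + 107 = 0.

Step 1: f(2, 3) = 0, so P lies on C.
Step 2: partial derivatives
  f_x(x, y) = -4*x*y - 2*y**2 + 2*y - 1, f_y(x, y) = -2*x**2 - 4*x*y + 2*x + 3*y**2 - 4*y + 2.
  f_x(P) = -37, f_y(P) = -11 (gradient nonzero, so P is smooth).
Step 3: tangent line at P: -37·(x − 2) + -11·(y − 3) = 0.
Expanding: -37*x - 11*y + 107 = 0.


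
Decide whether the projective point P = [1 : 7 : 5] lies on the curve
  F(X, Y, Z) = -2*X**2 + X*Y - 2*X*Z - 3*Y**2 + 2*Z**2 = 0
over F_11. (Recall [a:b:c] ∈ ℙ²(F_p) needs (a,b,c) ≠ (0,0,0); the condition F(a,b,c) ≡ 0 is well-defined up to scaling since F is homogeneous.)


F(1,7,5) ≡ 8 (mod 11); P is NOT on the curve.

Evaluate F(1, 7, 5) term-by-term (mod 11).
  -2*X**2 ↦ -2·1·1·1 = -2
  X*Y ↦ 1·1·7·1 = 7
  -2*X*Z ↦ -2·1·1·5 = -10
  -3*Y**2 ↦ -3·1·49·1 = -147
  2*Z**2 ↦ 2·1·1·25 = 50
Sum: F(1, 7, 5) = (-2) + (7) + (-10) + (-147) + (50) = -102.
Reducing mod 11: -102 ≡ 8 (mod 11).
Since F(a, b, c) ≡ 8 ≠ 0 (mod 11), P does NOT lie on the curve.


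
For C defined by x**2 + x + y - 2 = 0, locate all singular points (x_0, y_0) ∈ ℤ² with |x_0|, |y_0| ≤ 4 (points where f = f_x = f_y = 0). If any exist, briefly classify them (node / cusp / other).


No singular points in the scanned grid; C is smooth there.

Compute partial derivatives:
  f_x = 2*x + 1.
  f_y = 1.
f_y = 1 is a nonzero constant, so f_y never vanishes: no point (x, y) can satisfy f = f_x = f_y = 0. In particular no (x, y) ∈ {−4, ..., 4}² is singular; the curve is smooth.


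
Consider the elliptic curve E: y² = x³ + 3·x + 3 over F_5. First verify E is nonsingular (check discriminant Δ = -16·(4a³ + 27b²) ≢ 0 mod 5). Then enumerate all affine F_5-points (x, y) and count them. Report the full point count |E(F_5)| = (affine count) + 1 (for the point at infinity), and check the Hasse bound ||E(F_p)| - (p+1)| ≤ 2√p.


Affine points = {(3, 2), (3, 3), (4, 2), (4, 3)}; affine count = 4; |E(F_5)| = 5.

Discriminant check: Δ ∝ 4a³ + 27b² = 4·3³ + 27·3² = 4·27 + 27·9 ≡ 1 (mod 5). Nonzero ⇒ E is nonsingular.
For each x ∈ F_5, compute rhs = x³ + 3·x + 3 mod 5, then count y ∈ F_5 with y² ≡ rhs.
  x = 0: rhs = 3, matching y values: none (0 points).
  x = 1: rhs = 2, matching y values: none (0 points).
  x = 2: rhs = 2, matching y values: none (0 points).
  x = 3: rhs = 4, matching y values: 2, 3 (2 points).
  x = 4: rhs = 4, matching y values: 2, 3 (2 points).
Total affine count: 4.
Full point count |E(F_5)| = 4 + 1 = 5.
Hasse bound: |5 − (5+1)| = |-1| = 1 ≤ 2√5 ≈ 4.4721 ✓.


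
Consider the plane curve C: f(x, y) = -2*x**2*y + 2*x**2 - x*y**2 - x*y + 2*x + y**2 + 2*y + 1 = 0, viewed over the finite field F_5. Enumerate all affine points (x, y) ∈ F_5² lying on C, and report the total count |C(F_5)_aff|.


Affine F_5-points: {(0, 4), (1, 0), (2, 3), (2, 4), (3, 0), (3, 3)}; count = 6.

For each of the 25 pairs (x, y) ∈ F_5², evaluate f(x, y) mod 5. Record the zeros.
  x = 0: [0↦1, 1↦4, 2↦4, 3↦1, 4↦0]  zeros at y ∈ {4}
  x = 1: [0↦0, 1↦4, 2↦3, 3↦2, 4↦1]  zeros at y ∈ {0}
  x = 2: [0↦3, 1↦4, 2↦3, 3↦0, 4↦0]  zeros at y ∈ {3, 4}
  x = 3: [0↦0, 1↦4, 2↦4, 3↦0, 4↦2]  zeros at y ∈ {0, 3}
  x = 4: [0↦1, 1↦4, 2↦1, 3↦2, 4↦2]  zeros at y ∈ ∅
Collecting zeros: affine points = {(0, 4), (1, 0), (2, 3), (2, 4), (3, 0), (3, 3)}.
Total count |C(F_5)_aff| = 6.


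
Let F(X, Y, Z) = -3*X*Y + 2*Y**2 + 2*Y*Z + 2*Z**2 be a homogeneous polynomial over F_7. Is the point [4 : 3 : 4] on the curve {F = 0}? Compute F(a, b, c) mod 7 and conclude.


F(4,3,4) ≡ 3 (mod 7); P is NOT on the curve.

Evaluate F(4, 3, 4) term-by-term (mod 7).
  -3*X*Y ↦ -3·4·3·1 = -36
  2*Y**2 ↦ 2·1·9·1 = 18
  2*Y*Z ↦ 2·1·3·4 = 24
  2*Z**2 ↦ 2·1·1·16 = 32
Sum: F(4, 3, 4) = (-36) + (18) + (24) + (32) = 38.
Reducing mod 7: 38 ≡ 3 (mod 7).
Since F(a, b, c) ≡ 3 ≠ 0 (mod 7), P does NOT lie on the curve.


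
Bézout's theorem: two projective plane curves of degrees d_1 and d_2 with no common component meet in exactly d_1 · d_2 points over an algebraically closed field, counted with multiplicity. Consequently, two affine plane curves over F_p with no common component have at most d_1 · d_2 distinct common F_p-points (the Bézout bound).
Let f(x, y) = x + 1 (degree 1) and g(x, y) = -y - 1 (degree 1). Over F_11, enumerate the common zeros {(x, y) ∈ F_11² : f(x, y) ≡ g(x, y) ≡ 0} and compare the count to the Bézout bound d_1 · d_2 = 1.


Common zeros: {(10, 10)}; count = 1; Bézout bound = 1.

deg(f) = 1, deg(g) = 1, so Bézout bound = 1.
Scan x ∈ F_11. For each x, list the y ∈ F_11 with f(x, y) ≡ 0 and those with g(x, y) ≡ 0 (mod 11); the common zeros in that column are the intersection.
  x = 0: f ≡ 0 at y ∈ ∅; g ≡ 0 at y ∈ {10}; common: ∅.
  x = 1: f ≡ 0 at y ∈ ∅; g ≡ 0 at y ∈ {10}; common: ∅.
  x = 2: f ≡ 0 at y ∈ ∅; g ≡ 0 at y ∈ {10}; common: ∅.
  x = 3: f ≡ 0 at y ∈ ∅; g ≡ 0 at y ∈ {10}; common: ∅.
  x = 4: f ≡ 0 at y ∈ ∅; g ≡ 0 at y ∈ {10}; common: ∅.
  x = 5: f ≡ 0 at y ∈ ∅; g ≡ 0 at y ∈ {10}; common: ∅.
  x = 6: f ≡ 0 at y ∈ ∅; g ≡ 0 at y ∈ {10}; common: ∅.
  x = 7: f ≡ 0 at y ∈ ∅; g ≡ 0 at y ∈ {10}; common: ∅.
  x = 8: f ≡ 0 at y ∈ ∅; g ≡ 0 at y ∈ {10}; common: ∅.
  x = 9: f ≡ 0 at y ∈ ∅; g ≡ 0 at y ∈ {10}; common: ∅.
  x = 10: f ≡ 0 at y ∈ {0, 1, 2, 3, 4, 5, 6, 7, 8, 9, 10}; g ≡ 0 at y ∈ {10}; common: {10}.
Collecting: common zeros = {(10, 10)}, so the count is 1.
Comparison with the Bézout bound: 1 ≤ 1 = deg(f)·deg(g), as expected for curves with no common component (the bound is attained).


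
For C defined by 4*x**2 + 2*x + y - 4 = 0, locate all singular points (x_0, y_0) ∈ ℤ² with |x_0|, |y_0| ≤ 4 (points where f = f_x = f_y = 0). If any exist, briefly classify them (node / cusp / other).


No singular points in the scanned grid; C is smooth there.

Compute partial derivatives:
  f_x = 8*x + 2.
  f_y = 1.
f_y = 1 is a nonzero constant, so f_y never vanishes: no point (x, y) can satisfy f = f_x = f_y = 0. In particular no (x, y) ∈ {−4, ..., 4}² is singular; the curve is smooth.


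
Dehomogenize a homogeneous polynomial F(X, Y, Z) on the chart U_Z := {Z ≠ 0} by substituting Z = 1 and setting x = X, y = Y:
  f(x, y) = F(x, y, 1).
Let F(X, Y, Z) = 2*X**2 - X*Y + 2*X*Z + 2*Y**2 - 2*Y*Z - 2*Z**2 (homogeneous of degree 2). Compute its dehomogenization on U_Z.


f(x, y) = 2*x**2 - x*y + 2*x + 2*y**2 - 2*y - 2

On U_Z we set Z = 1. Each monomial c·X^i·Y^j·Z^k in F becomes c·x^i·y^j·1^k = c·x^i·y^j.
Substituting Z = 1: F(X, Y, 1) = 2*x**2 - x*y + 2*x + 2*y**2 - 2*y - 2.
Note: deg(f) ≤ deg(F) = 2; strict inequality happens when F is divisible by Z (lost terms).


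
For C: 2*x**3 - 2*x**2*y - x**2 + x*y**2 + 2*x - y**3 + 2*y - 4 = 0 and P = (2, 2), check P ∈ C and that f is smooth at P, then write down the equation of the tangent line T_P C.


Tangent line at P: 10*x - 10*y = 0.

Step 1: f(2, 2) = 0, so P lies on C.
Step 2: partial derivatives
  f_x(x, y) = 6*x**2 - 4*x*y - 2*x + y**2 + 2, f_y(x, y) = -2*x**2 + 2*x*y - 3*y**2 + 2.
  f_x(P) = 10, f_y(P) = -10 (gradient nonzero, so P is smooth).
Step 3: tangent line at P: 10·(x − 2) + -10·(y − 2) = 0.
Expanding: 10*x - 10*y = 0.


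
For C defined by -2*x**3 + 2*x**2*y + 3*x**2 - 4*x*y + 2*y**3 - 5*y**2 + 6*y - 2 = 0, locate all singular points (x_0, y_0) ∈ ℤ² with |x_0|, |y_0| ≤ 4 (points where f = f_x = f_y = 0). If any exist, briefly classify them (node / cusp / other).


Singular points: {(1, 1)}; classification: node.

Compute partial derivatives:
  f_x = -6*x**2 + 4*x*y + 6*x - 4*y.
  f_y = 2*x**2 - 4*x + 6*y**2 - 10*y + 6.
Scan x_0 ∈ {−4, ..., 4}. For each x_0, f_y(x_0, y) is a polynomial in y; find its integer roots y ∈ {−4, ..., 4}, then test f_x and f at those candidates.
  x = -4: f_y(-4, y) = 6*y**2 - 10*y + 54; no integer root y with |y| ≤ 4.
  x = -3: f_y(-3, y) = 6*y**2 - 10*y + 36; no integer root y with |y| ≤ 4.
  x = -2: f_y(-2, y) = 6*y**2 - 10*y + 22; no integer root y with |y| ≤ 4.
  x = -1: f_y(-1, y) = 6*y**2 - 10*y + 12; no integer root y with |y| ≤ 4.
  x = 0: f_y(0, y) = 6*y**2 - 10*y + 6; no integer root y with |y| ≤ 4.
  x = 1: f_y(1, y) = 6*y**2 - 10*y + 4; vanishes at y ∈ {1}. (1, 1): f_x = 0, f = 0 — SINGULAR.
  x = 2: f_y(2, y) = 6*y**2 - 10*y + 6; no integer root y with |y| ≤ 4.
  x = 3: f_y(3, y) = 6*y**2 - 10*y + 12; no integer root y with |y| ≤ 4.
  x = 4: f_y(4, y) = 6*y**2 - 10*y + 22; no integer root y with |y| ≤ 4.
Only singular point on the grid: (1, 1).
Classify: substitute x = 1 + u, y = 1 + v and expand: f = -2*u**3 + 2*u**2*v - u**2 + 2*v**3 + v**2.
No constant or linear terms (consistent with a singular point). Quadratic part: -u**2 + v**2. Cubic part: -2*u**3 + 2*u**2*v + 2*v**3.
The quadratic part v**2 - u**2 = (v − u)(v + u) splits into two distinct linear factors, so there are two distinct tangent lines y − 1 = ±(x − 1) — this is a node (ordinary double point).
Classification: node.


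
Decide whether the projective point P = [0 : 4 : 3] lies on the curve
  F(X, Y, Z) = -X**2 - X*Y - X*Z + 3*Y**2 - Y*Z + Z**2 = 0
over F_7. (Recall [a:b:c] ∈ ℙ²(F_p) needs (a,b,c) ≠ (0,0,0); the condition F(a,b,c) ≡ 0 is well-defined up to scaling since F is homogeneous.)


F(0,4,3) ≡ 3 (mod 7); P is NOT on the curve.

Evaluate F(0, 4, 3) term-by-term (mod 7).
  -X**2 ↦ -1·0·1·1 = 0
  -X*Y ↦ -1·0·4·1 = 0
  -X*Z ↦ -1·0·1·3 = 0
  3*Y**2 ↦ 3·1·16·1 = 48
  -Y*Z ↦ -1·1·4·3 = -12
  Z**2 ↦ 1·1·1·9 = 9
Sum: F(0, 4, 3) = (0) + (0) + (0) + (48) + (-12) + (9) = 45.
Reducing mod 7: 45 ≡ 3 (mod 7).
Since F(a, b, c) ≡ 3 ≠ 0 (mod 7), P does NOT lie on the curve.


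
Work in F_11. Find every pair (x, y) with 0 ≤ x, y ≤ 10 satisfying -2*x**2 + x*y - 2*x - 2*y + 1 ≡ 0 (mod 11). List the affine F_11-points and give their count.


Affine F_11-points: {(0, 6), (1, 8), (2, 0), (2, 1), (2, 2), (2, 3), (2, 4), (2, 5), (2, 6), (2, 7), (2, 8), (2, 9), (2, 10), (3, 1), (4, 3), (5, 5), (6, 7), (7, 9), (8, 0), (9, 2), (10, 4)}; count = 21.

For each of the 121 pairs (x, y) ∈ F_11², evaluate f(x, y) mod 11. Record the zeros.
  x = 0: [0↦1, 1↦10, 2↦8, 3↦6, 4↦4, 5↦2, 6↦0, 7↦9, 8↦7, 9↦5, 10↦3]  zeros at y ∈ {6}
  x = 1: [0↦8, 1↦7, 2↦6, 3↦5, 4↦4, 5↦3, 6↦2, 7↦1, 8↦0, 9↦10, 10↦9]  zeros at y ∈ {8}
  x = 2: [0↦0, 1↦0, 2↦0, 3↦0, 4↦0, 5↦0, 6↦0, 7↦0, 8↦0, 9↦0, 10↦0]  zeros at y ∈ {0, 1, 2, 3, 4, 5, 6, 7, 8, 9, 10}
  x = 3: [0↦10, 1↦0, 2↦1, 3↦2, 4↦3, 5↦4, 6↦5, 7↦6, 8↦7, 9↦8, 10↦9]  zeros at y ∈ {1}
  x = 4: [0↦5, 1↦7, 2↦9, 3↦0, 4↦2, 5↦4, 6↦6, 7↦8, 8↦10, 9↦1, 10↦3]  zeros at y ∈ {3}
  x = 5: [0↦7, 1↦10, 2↦2, 3↦5, 4↦8, 5↦0, 6↦3, 7↦6, 8↦9, 9↦1, 10↦4]  zeros at y ∈ {5}
  x = 6: [0↦5, 1↦9, 2↦2, 3↦6, 4↦10, 5↦3, 6↦7, 7↦0, 8↦4, 9↦8, 10↦1]  zeros at y ∈ {7}
  x = 7: [0↦10, 1↦4, 2↦9, 3↦3, 4↦8, 5↦2, 6↦7, 7↦1, 8↦6, 9↦0, 10↦5]  zeros at y ∈ {9}
  x = 8: [0↦0, 1↦6, 2↦1, 3↦7, 4↦2, 5↦8, 6↦3, 7↦9, 8↦4, 9↦10, 10↦5]  zeros at y ∈ {0}
  x = 9: [0↦8, 1↦4, 2↦0, 3↦7, 4↦3, 5↦10, 6↦6, 7↦2, 8↦9, 9↦5, 10↦1]  zeros at y ∈ {2}
  x = 10: [0↦1, 1↦9, 2↦6, 3↦3, 4↦0, 5↦8, 6↦5, 7↦2, 8↦10, 9↦7, 10↦4]  zeros at y ∈ {4}
Collecting zeros: affine points = {(0, 6), (1, 8), (2, 0), (2, 1), (2, 2), (2, 3), (2, 4), (2, 5), (2, 6), (2, 7), (2, 8), (2, 9), (2, 10), (3, 1), (4, 3), (5, 5), (6, 7), (7, 9), (8, 0), (9, 2), (10, 4)}.
Total count |C(F_11)_aff| = 21.


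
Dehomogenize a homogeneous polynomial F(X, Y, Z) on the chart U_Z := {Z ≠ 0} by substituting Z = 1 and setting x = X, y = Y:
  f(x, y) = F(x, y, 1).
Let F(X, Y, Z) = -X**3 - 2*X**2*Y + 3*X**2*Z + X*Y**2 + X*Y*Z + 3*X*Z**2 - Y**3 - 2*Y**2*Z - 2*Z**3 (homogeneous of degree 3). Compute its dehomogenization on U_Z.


f(x, y) = -x**3 - 2*x**2*y + 3*x**2 + x*y**2 + x*y + 3*x - y**3 - 2*y**2 - 2

On U_Z we set Z = 1. Each monomial c·X^i·Y^j·Z^k in F becomes c·x^i·y^j·1^k = c·x^i·y^j.
Substituting Z = 1: F(X, Y, 1) = -x**3 - 2*x**2*y + 3*x**2 + x*y**2 + x*y + 3*x - y**3 - 2*y**2 - 2.
Note: deg(f) ≤ deg(F) = 3; strict inequality happens when F is divisible by Z (lost terms).


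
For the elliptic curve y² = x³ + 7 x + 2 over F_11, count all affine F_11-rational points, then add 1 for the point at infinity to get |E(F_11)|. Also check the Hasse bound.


Affine points = {(7, 3), (7, 8), (8, 3), (8, 8), (10, 4), (10, 7)}; affine count = 6; |E(F_11)| = 7.

Discriminant check: Δ ∝ 4a³ + 27b² = 4·7³ + 27·2² = 4·343 + 27·4 ≡ 6 (mod 11). Nonzero ⇒ E is nonsingular.
For each x ∈ F_11, compute rhs = x³ + 7·x + 2 mod 11, then count y ∈ F_11 with y² ≡ rhs.
  x = 0: rhs = 2, matching y values: none (0 points).
  x = 1: rhs = 10, matching y values: none (0 points).
  x = 2: rhs = 2, matching y values: none (0 points).
  x = 3: rhs = 6, matching y values: none (0 points).
  x = 4: rhs = 6, matching y values: none (0 points).
  x = 5: rhs = 8, matching y values: none (0 points).
  x = 6: rhs = 7, matching y values: none (0 points).
  x = 7: rhs = 9, matching y values: 3, 8 (2 points).
  x = 8: rhs = 9, matching y values: 3, 8 (2 points).
  x = 9: rhs = 2, matching y values: none (0 points).
  x = 10: rhs = 5, matching y values: 4, 7 (2 points).
Total affine count: 6.
Full point count |E(F_11)| = 6 + 1 = 7.
Hasse bound: |7 − (11+1)| = |-5| = 5 ≤ 2√11 ≈ 6.6332 ✓.


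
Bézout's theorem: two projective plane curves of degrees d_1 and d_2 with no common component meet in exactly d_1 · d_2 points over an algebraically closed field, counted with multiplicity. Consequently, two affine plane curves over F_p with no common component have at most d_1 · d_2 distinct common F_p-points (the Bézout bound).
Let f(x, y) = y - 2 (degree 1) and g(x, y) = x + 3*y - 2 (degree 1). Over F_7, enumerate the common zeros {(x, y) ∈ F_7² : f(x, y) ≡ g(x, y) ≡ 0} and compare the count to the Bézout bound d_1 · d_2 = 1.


Common zeros: {(3, 2)}; count = 1; Bézout bound = 1.

deg(f) = 1, deg(g) = 1, so Bézout bound = 1.
Scan x ∈ F_7. For each x, list the y ∈ F_7 with f(x, y) ≡ 0 and those with g(x, y) ≡ 0 (mod 7); the common zeros in that column are the intersection.
  x = 0: f ≡ 0 at y ∈ {2}; g ≡ 0 at y ∈ {3}; common: ∅.
  x = 1: f ≡ 0 at y ∈ {2}; g ≡ 0 at y ∈ {5}; common: ∅.
  x = 2: f ≡ 0 at y ∈ {2}; g ≡ 0 at y ∈ {0}; common: ∅.
  x = 3: f ≡ 0 at y ∈ {2}; g ≡ 0 at y ∈ {2}; common: {2}.
  x = 4: f ≡ 0 at y ∈ {2}; g ≡ 0 at y ∈ {4}; common: ∅.
  x = 5: f ≡ 0 at y ∈ {2}; g ≡ 0 at y ∈ {6}; common: ∅.
  x = 6: f ≡ 0 at y ∈ {2}; g ≡ 0 at y ∈ {1}; common: ∅.
Collecting: common zeros = {(3, 2)}, so the count is 1.
Comparison with the Bézout bound: 1 ≤ 1 = deg(f)·deg(g), as expected for curves with no common component (the bound is attained).


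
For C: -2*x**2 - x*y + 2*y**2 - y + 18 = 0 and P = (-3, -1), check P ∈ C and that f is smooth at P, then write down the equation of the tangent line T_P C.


Tangent line at P: 13*x - 2*y + 37 = 0.

Step 1: f(-3, -1) = 0, so P lies on C.
Step 2: partial derivatives
  f_x(x, y) = -4*x - y, f_y(x, y) = -x + 4*y - 1.
  f_x(P) = 13, f_y(P) = -2 (gradient nonzero, so P is smooth).
Step 3: tangent line at P: 13·(x − -3) + -2·(y − -1) = 0.
Expanding: 13*x - 2*y + 37 = 0.


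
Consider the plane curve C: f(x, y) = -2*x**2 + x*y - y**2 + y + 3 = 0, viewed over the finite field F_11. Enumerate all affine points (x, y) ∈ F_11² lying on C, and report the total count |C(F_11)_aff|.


Affine F_11-points: {(2, 7), (3, 2), (6, 8), (6, 10), (7, 1), (7, 7), (9, 2), (9, 8), (10, 1), (10, 10)}; count = 10.

For each of the 121 pairs (x, y) ∈ F_11², evaluate f(x, y) mod 11. Record the zeros.
  x = 0: [0↦3, 1↦3, 2↦1, 3↦8, 4↦2, 5↦5, 6↦6, 7↦5, 8↦2, 9↦8, 10↦1]  zeros at y ∈ ∅
  x = 1: [0↦1, 1↦2, 2↦1, 3↦9, 4↦4, 5↦8, 6↦10, 7↦10, 8↦8, 9↦4, 10↦9]  zeros at y ∈ ∅
  x = 2: [0↦6, 1↦8, 2↦8, 3↦6, 4↦2, 5↦7, 6↦10, 7↦0, 8↦10, 9↦7, 10↦2]  zeros at y ∈ {7}
  x = 3: [0↦7, 1↦10, 2↦0, 3↦10, 4↦7, 5↦2, 6↦6, 7↦8, 8↦8, 9↦6, 10↦2]  zeros at y ∈ {2}
  x = 4: [0↦4, 1↦8, 2↦10, 3↦10, 4↦8, 5↦4, 6↦9, 7↦1, 8↦2, 9↦1, 10↦9]  zeros at y ∈ ∅
  x = 5: [0↦8, 1↦2, 2↦5, 3↦6, 4↦5, 5↦2, 6↦8, 7↦1, 8↦3, 9↦3, 10↦1]  zeros at y ∈ ∅
  x = 6: [0↦8, 1↦3, 2↦7, 3↦9, 4↦9, 5↦7, 6↦3, 7↦8, 8↦0, 9↦1, 10↦0]  zeros at y ∈ {8, 10}
  x = 7: [0↦4, 1↦0, 2↦5, 3↦8, 4↦9, 5↦8, 6↦5, 7↦0, 8↦4, 9↦6, 10↦6]  zeros at y ∈ {1, 7}
  x = 8: [0↦7, 1↦4, 2↦10, 3↦3, 4↦5, 5↦5, 6↦3, 7↦10, 8↦4, 9↦7, 10↦8]  zeros at y ∈ ∅
  x = 9: [0↦6, 1↦4, 2↦0, 3↦5, 4↦8, 5↦9, 6↦8, 7↦5, 8↦0, 9↦4, 10↦6]  zeros at y ∈ {2, 8}
  x = 10: [0↦1, 1↦0, 2↦8, 3↦3, 4↦7, 5↦9, 6↦9, 7↦7, 8↦3, 9↦8, 10↦0]  zeros at y ∈ {1, 10}
Collecting zeros: affine points = {(2, 7), (3, 2), (6, 8), (6, 10), (7, 1), (7, 7), (9, 2), (9, 8), (10, 1), (10, 10)}.
Total count |C(F_11)_aff| = 10.


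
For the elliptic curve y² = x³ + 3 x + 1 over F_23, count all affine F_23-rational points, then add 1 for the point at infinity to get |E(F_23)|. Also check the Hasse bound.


Affine points = {(0, 1), (0, 22), (4, 10), (4, 13), (5, 7), (5, 16), (8, 10), (8, 13), (11, 10), (11, 13), (13, 11), (13, 12), (14, 2), (14, 21)}; affine count = 14; |E(F_23)| = 15.

Discriminant check: Δ ∝ 4a³ + 27b² = 4·3³ + 27·1² = 4·27 + 27·1 ≡ 20 (mod 23). Nonzero ⇒ E is nonsingular.
For each x ∈ F_23, compute rhs = x³ + 3·x + 1 mod 23, then count y ∈ F_23 with y² ≡ rhs.
  x = 0: rhs = 1, matching y values: 1, 22 (2 points).
  x = 1: rhs = 5, matching y values: none (0 points).
  x = 2: rhs = 15, matching y values: none (0 points).
  x = 3: rhs = 14, matching y values: none (0 points).
  x = 4: rhs = 8, matching y values: 10, 13 (2 points).
  x = 5: rhs = 3, matching y values: 7, 16 (2 points).
  x = 6: rhs = 5, matching y values: none (0 points).
  x = 7: rhs = 20, matching y values: none (0 points).
  x = 8: rhs = 8, matching y values: 10, 13 (2 points).
  x = 9: rhs = 21, matching y values: none (0 points).
  x = 10: rhs = 19, matching y values: none (0 points).
  x = 11: rhs = 8, matching y values: 10, 13 (2 points).
  x = 12: rhs = 17, matching y values: none (0 points).
  x = 13: rhs = 6, matching y values: 11, 12 (2 points).
  x = 14: rhs = 4, matching y values: 2, 21 (2 points).
  x = 15: rhs = 17, matching y values: none (0 points).
  x = 16: rhs = 5, matching y values: none (0 points).
  x = 17: rhs = 20, matching y values: none (0 points).
  x = 18: rhs = 22, matching y values: none (0 points).
  x = 19: rhs = 17, matching y values: none (0 points).
  x = 20: rhs = 11, matching y values: none (0 points).
  x = 21: rhs = 10, matching y values: none (0 points).
  x = 22: rhs = 20, matching y values: none (0 points).
Total affine count: 14.
Full point count |E(F_23)| = 14 + 1 = 15.
Hasse bound: |15 − (23+1)| = |-9| = 9 ≤ 2√23 ≈ 9.5917 ✓.


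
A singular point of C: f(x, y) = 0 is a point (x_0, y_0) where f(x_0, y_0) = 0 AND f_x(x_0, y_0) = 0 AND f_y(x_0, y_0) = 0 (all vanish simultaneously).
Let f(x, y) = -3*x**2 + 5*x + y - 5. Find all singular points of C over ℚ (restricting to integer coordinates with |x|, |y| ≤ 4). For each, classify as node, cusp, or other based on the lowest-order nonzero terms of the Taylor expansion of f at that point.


No singular points in the scanned grid; C is smooth there.

Compute partial derivatives:
  f_x = 5 - 6*x.
  f_y = 1.
f_y = 1 is a nonzero constant, so f_y never vanishes: no point (x, y) can satisfy f = f_x = f_y = 0. In particular no (x, y) ∈ {−4, ..., 4}² is singular; the curve is smooth.


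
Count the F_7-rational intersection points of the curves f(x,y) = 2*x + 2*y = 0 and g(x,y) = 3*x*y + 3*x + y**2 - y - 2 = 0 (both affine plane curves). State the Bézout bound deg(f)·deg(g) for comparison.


Common zeros: {(1, 6)}; count = 1; Bézout bound = 2.

deg(f) = 1, deg(g) = 2, so Bézout bound = 2.
Scan x ∈ F_7. For each x, list the y ∈ F_7 with f(x, y) ≡ 0 and those with g(x, y) ≡ 0 (mod 7); the common zeros in that column are the intersection.
  x = 0: f ≡ 0 at y ∈ {0}; g ≡ 0 at y ∈ {2, 6}; common: ∅.
  x = 1: f ≡ 0 at y ∈ {6}; g ≡ 0 at y ∈ {6}; common: {6}.
  x = 2: f ≡ 0 at y ∈ {5}; g ≡ 0 at y ∈ {3, 6}; common: ∅.
  x = 3: f ≡ 0 at y ∈ {4}; g ≡ 0 at y ∈ {0, 6}; common: ∅.
  x = 4: f ≡ 0 at y ∈ {3}; g ≡ 0 at y ∈ {4, 6}; common: ∅.
  x = 5: f ≡ 0 at y ∈ {2}; g ≡ 0 at y ∈ {1, 6}; common: ∅.
  x = 6: f ≡ 0 at y ∈ {1}; g ≡ 0 at y ∈ {5, 6}; common: ∅.
Collecting: common zeros = {(1, 6)}, so the count is 1.
Comparison with the Bézout bound: 1 ≤ 2 = deg(f)·deg(g), as expected for curves with no common component (the affine F_7-count falls short of the bound because intersections may lie at infinity, over extension fields, or carry multiplicity).


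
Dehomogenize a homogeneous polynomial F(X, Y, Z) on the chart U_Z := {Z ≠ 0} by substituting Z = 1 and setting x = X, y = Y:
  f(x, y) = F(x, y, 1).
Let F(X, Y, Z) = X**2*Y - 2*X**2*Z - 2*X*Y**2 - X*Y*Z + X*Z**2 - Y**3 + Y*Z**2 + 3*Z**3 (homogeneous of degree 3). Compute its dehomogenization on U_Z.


f(x, y) = x**2*y - 2*x**2 - 2*x*y**2 - x*y + x - y**3 + y + 3

On U_Z we set Z = 1. Each monomial c·X^i·Y^j·Z^k in F becomes c·x^i·y^j·1^k = c·x^i·y^j.
Substituting Z = 1: F(X, Y, 1) = x**2*y - 2*x**2 - 2*x*y**2 - x*y + x - y**3 + y + 3.
Note: deg(f) ≤ deg(F) = 3; strict inequality happens when F is divisible by Z (lost terms).


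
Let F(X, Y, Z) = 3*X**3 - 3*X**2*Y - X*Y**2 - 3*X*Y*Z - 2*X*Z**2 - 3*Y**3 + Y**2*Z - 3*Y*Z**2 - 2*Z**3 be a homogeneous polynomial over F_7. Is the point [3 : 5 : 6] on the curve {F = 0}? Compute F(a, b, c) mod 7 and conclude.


F(3,5,6) ≡ 1 (mod 7); P is NOT on the curve.

Evaluate F(3, 5, 6) term-by-term (mod 7).
  3*X**3 ↦ 3·27·1·1 = 81
  -3*X**2*Y ↦ -3·9·5·1 = -135
  -X*Y**2 ↦ -1·3·25·1 = -75
  -3*X*Y*Z ↦ -3·3·5·6 = -270
  -2*X*Z**2 ↦ -2·3·1·36 = -216
  -3*Y**3 ↦ -3·1·125·1 = -375
  Y**2*Z ↦ 1·1·25·6 = 150
  -3*Y*Z**2 ↦ -3·1·5·36 = -540
  -2*Z**3 ↦ -2·1·1·216 = -432
Sum: F(3, 5, 6) = (81) + (-135) + (-75) + (-270) + (-216) + (-375) + (150) + (-540) + (-432) = -1812.
Reducing mod 7: -1812 ≡ 1 (mod 7).
Since F(a, b, c) ≡ 1 ≠ 0 (mod 7), P does NOT lie on the curve.


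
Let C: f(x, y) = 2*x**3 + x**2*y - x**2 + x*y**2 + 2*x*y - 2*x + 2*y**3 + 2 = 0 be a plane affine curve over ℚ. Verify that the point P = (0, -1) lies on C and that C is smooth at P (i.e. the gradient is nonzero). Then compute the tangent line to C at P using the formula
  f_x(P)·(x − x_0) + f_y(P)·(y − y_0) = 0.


Tangent line at P: -3*x + 6*y + 6 = 0.

Step 1: f(0, -1) = 0, so P lies on C.
Step 2: partial derivatives
  f_x(x, y) = 6*x**2 + 2*x*y - 2*x + y**2 + 2*y - 2, f_y(x, y) = x**2 + 2*x*y + 2*x + 6*y**2.
  f_x(P) = -3, f_y(P) = 6 (gradient nonzero, so P is smooth).
Step 3: tangent line at P: -3·(x − 0) + 6·(y − -1) = 0.
Expanding: -3*x + 6*y + 6 = 0.


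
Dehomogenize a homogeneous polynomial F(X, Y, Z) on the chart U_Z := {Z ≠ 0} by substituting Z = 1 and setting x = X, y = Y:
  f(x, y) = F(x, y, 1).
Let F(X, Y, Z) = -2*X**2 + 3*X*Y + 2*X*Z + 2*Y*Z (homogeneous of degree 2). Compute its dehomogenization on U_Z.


f(x, y) = -2*x**2 + 3*x*y + 2*x + 2*y

On U_Z we set Z = 1. Each monomial c·X^i·Y^j·Z^k in F becomes c·x^i·y^j·1^k = c·x^i·y^j.
Substituting Z = 1: F(X, Y, 1) = -2*x**2 + 3*x*y + 2*x + 2*y.
Note: deg(f) ≤ deg(F) = 2; strict inequality happens when F is divisible by Z (lost terms).


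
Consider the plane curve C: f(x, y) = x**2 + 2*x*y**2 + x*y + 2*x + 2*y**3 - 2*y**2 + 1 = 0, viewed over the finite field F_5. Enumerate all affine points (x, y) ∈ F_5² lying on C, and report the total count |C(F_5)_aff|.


Affine F_5-points: {(2, 1), (3, 1), (3, 3), (3, 4), (4, 0), (4, 3), (4, 4)}; count = 7.

For each of the 25 pairs (x, y) ∈ F_5², evaluate f(x, y) mod 5. Record the zeros.
  x = 0: [0↦1, 1↦1, 2↦4, 3↦2, 4↦2]  zeros at y ∈ ∅
  x = 1: [0↦4, 1↦2, 2↦2, 3↦1, 4↦1]  zeros at y ∈ ∅
  x = 2: [0↦4, 1↦0, 2↦2, 3↦2, 4↦2]  zeros at y ∈ {1}
  x = 3: [0↦1, 1↦0, 2↦4, 3↦0, 4↦0]  zeros at y ∈ {1, 3, 4}
  x = 4: [0↦0, 1↦2, 2↦3, 3↦0, 4↦0]  zeros at y ∈ {0, 3, 4}
Collecting zeros: affine points = {(2, 1), (3, 1), (3, 3), (3, 4), (4, 0), (4, 3), (4, 4)}.
Total count |C(F_5)_aff| = 7.


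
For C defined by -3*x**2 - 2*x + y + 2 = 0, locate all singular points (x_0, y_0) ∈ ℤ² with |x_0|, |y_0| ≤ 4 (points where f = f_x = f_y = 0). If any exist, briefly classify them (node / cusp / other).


No singular points in the scanned grid; C is smooth there.

Compute partial derivatives:
  f_x = -6*x - 2.
  f_y = 1.
f_y = 1 is a nonzero constant, so f_y never vanishes: no point (x, y) can satisfy f = f_x = f_y = 0. In particular no (x, y) ∈ {−4, ..., 4}² is singular; the curve is smooth.


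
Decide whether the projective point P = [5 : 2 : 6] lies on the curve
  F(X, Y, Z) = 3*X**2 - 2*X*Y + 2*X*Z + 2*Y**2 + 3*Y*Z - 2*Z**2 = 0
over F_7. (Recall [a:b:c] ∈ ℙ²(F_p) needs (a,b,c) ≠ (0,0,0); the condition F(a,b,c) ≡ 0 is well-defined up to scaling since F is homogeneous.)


F(5,2,6) ≡ 3 (mod 7); P is NOT on the curve.

Evaluate F(5, 2, 6) term-by-term (mod 7).
  3*X**2 ↦ 3·25·1·1 = 75
  -2*X*Y ↦ -2·5·2·1 = -20
  2*X*Z ↦ 2·5·1·6 = 60
  2*Y**2 ↦ 2·1·4·1 = 8
  3*Y*Z ↦ 3·1·2·6 = 36
  -2*Z**2 ↦ -2·1·1·36 = -72
Sum: F(5, 2, 6) = (75) + (-20) + (60) + (8) + (36) + (-72) = 87.
Reducing mod 7: 87 ≡ 3 (mod 7).
Since F(a, b, c) ≡ 3 ≠ 0 (mod 7), P does NOT lie on the curve.


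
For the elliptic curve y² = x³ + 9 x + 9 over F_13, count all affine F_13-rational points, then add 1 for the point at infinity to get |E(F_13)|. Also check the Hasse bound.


Affine points = {(0, 3), (0, 10), (2, 3), (2, 10), (5, 6), (5, 7), (7, 5), (7, 8), (9, 0), (11, 3), (11, 10), (12, 5), (12, 8)}; affine count = 13; |E(F_13)| = 14.

Discriminant check: Δ ∝ 4a³ + 27b² = 4·9³ + 27·9² = 4·729 + 27·81 ≡ 7 (mod 13). Nonzero ⇒ E is nonsingular.
For each x ∈ F_13, compute rhs = x³ + 9·x + 9 mod 13, then count y ∈ F_13 with y² ≡ rhs.
  x = 0: rhs = 9, matching y values: 3, 10 (2 points).
  x = 1: rhs = 6, matching y values: none (0 points).
  x = 2: rhs = 9, matching y values: 3, 10 (2 points).
  x = 3: rhs = 11, matching y values: none (0 points).
  x = 4: rhs = 5, matching y values: none (0 points).
  x = 5: rhs = 10, matching y values: 6, 7 (2 points).
  x = 6: rhs = 6, matching y values: none (0 points).
  x = 7: rhs = 12, matching y values: 5, 8 (2 points).
  x = 8: rhs = 8, matching y values: none (0 points).
  x = 9: rhs = 0, matching y values: 0 (1 points).
  x = 10: rhs = 7, matching y values: none (0 points).
  x = 11: rhs = 9, matching y values: 3, 10 (2 points).
  x = 12: rhs = 12, matching y values: 5, 8 (2 points).
Total affine count: 13.
Full point count |E(F_13)| = 13 + 1 = 14.
Hasse bound: |14 − (13+1)| = |0| = 0 ≤ 2√13 ≈ 7.2111 ✓.
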